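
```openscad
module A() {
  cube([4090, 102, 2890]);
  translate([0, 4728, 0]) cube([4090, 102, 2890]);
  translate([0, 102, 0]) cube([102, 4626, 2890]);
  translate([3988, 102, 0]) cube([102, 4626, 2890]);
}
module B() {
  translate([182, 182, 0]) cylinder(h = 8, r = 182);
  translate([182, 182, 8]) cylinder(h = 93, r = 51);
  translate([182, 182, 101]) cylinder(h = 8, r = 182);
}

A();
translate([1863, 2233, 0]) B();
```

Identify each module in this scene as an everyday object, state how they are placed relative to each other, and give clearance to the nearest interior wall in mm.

A is a house frame. B is a spool. The spool sits inside the house frame, centred. The clearance to the nearest interior wall is 1761 mm.

Clearances: x = 1761, y = 2131; minimum 1761 mm.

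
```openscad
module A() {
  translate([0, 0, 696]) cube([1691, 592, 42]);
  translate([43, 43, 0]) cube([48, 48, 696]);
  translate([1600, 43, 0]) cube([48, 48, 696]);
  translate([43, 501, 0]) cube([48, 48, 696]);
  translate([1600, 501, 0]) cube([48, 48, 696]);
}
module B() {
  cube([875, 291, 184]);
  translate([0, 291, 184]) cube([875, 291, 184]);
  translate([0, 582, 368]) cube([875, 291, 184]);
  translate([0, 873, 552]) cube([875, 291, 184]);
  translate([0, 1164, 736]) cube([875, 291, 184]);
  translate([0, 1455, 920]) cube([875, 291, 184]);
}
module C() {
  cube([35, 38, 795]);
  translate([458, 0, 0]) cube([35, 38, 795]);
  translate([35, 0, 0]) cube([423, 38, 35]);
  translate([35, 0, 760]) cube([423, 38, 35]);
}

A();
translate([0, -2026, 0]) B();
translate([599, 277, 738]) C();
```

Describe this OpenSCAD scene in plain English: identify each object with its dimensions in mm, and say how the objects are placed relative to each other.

A is a table: top 1691 mm (x) × 592 mm (y), 42 mm thick, upper face at z = 738 mm, on four 48×48 mm square legs, each inset 43 mm from the nearest pair of top edges, running from z = 0 to the bottom of the top.

B is a run of 6 identical solid stair steps. Each tread is 875×291 mm and each step block is 184 mm high. Step 1 rests on the floor; step k is offset from step 1 by (k−1)×291 mm in y and (k−1)×184 mm in z.

C is a rectangular picture frame lying in the x–z plane (depth along y). The opening is 423 mm wide (x) by 725 mm tall (z), surrounded by a border 35 mm wide on all four sides. The frame is 38 mm deep and is made of two full-height vertical stiles with two horizontal rails fitted between them.

The staircase is on the floor beside the table on its −y side. The picture frame is on top of the table, centred.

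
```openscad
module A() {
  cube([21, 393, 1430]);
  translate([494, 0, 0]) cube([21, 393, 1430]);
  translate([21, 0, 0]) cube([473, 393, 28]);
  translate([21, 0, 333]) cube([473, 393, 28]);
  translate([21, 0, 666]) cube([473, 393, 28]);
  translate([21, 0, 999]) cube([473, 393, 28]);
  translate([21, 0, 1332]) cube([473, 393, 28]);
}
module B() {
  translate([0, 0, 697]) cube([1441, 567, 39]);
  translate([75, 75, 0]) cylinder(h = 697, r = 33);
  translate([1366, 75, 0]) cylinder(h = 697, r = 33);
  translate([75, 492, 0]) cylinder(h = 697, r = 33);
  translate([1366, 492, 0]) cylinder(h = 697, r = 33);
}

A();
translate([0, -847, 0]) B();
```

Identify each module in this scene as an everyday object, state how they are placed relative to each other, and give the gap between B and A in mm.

A is a bookshelf. B is a table. The table is on the floor beside the bookshelf on its −y side. The gap between the table and the bookshelf is 280 mm.

The table's nearest face is 280 mm from the bookshelf's −y face.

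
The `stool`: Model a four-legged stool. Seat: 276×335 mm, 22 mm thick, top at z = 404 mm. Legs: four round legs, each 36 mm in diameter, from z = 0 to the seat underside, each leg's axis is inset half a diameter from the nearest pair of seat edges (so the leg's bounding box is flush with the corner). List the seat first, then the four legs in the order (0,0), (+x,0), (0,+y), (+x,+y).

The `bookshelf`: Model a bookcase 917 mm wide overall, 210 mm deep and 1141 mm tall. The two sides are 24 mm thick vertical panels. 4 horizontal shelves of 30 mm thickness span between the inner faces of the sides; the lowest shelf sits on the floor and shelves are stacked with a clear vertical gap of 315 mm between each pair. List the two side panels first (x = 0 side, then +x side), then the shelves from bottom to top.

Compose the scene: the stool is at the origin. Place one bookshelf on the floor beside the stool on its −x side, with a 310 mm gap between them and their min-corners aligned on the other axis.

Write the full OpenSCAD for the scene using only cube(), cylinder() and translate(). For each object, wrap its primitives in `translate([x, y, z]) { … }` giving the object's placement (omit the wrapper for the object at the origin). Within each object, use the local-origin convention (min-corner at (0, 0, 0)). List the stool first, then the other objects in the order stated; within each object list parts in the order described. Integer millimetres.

translate([0, 0, 382]) cube([276, 335, 22]);
translate([18, 18, 0]) cylinder(h = 382, r = 18);
translate([258, 18, 0]) cylinder(h = 382, r = 18);
translate([18, 317, 0]) cylinder(h = 382, r = 18);
translate([258, 317, 0]) cylinder(h = 382, r = 18);
translate([-1227, 0, 0]) {
  cube([24, 210, 1141]);
  translate([893, 0, 0]) cube([24, 210, 1141]);
  translate([24, 0, 0]) cube([869, 210, 30]);
  translate([24, 0, 345]) cube([869, 210, 30]);
  translate([24, 0, 690]) cube([869, 210, 30]);
  translate([24, 0, 1035]) cube([869, 210, 30]);
}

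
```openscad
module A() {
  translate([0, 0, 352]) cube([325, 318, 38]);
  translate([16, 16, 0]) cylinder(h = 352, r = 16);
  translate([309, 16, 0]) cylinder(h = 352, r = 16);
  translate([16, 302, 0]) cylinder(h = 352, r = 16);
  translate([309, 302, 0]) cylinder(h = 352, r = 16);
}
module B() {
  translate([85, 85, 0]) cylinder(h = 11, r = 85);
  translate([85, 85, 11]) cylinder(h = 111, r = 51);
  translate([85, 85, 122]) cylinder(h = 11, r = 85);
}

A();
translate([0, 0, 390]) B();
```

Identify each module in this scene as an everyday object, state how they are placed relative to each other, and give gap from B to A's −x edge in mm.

A is a stool. B is a spool. The spool is on top of the stool. The gap from the spool to the stool's −x edge is 0 mm.

The spool's min-x is at 0; the stool's min-x is 0; gap = 0 mm.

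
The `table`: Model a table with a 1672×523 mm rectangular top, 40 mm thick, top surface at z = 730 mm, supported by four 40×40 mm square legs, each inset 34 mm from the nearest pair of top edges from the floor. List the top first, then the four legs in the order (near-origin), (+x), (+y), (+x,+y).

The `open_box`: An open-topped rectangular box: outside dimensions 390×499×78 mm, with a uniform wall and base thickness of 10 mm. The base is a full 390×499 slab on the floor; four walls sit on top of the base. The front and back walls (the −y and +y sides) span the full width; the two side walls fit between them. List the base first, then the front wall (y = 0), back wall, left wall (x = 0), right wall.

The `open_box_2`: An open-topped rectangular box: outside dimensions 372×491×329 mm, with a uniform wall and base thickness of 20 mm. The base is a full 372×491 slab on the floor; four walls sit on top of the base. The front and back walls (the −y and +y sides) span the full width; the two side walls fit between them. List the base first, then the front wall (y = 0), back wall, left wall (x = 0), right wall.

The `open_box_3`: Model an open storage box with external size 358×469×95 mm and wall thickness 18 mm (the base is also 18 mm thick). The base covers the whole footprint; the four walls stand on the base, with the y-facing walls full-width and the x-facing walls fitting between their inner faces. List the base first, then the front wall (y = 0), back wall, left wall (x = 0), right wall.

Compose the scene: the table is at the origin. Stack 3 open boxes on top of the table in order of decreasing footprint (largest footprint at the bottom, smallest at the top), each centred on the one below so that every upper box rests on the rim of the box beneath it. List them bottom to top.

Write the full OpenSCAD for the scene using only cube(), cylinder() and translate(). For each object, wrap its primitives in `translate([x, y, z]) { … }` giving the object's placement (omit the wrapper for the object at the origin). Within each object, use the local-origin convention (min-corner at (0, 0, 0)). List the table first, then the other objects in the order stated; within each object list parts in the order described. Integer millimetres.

translate([0, 0, 690]) cube([1672, 523, 40]);
translate([34, 34, 0]) cube([40, 40, 690]);
translate([1598, 34, 0]) cube([40, 40, 690]);
translate([34, 449, 0]) cube([40, 40, 690]);
translate([1598, 449, 0]) cube([40, 40, 690]);
translate([641, 12, 730]) {
  cube([390, 499, 10]);
  translate([0, 0, 10]) cube([390, 10, 68]);
  translate([0, 489, 10]) cube([390, 10, 68]);
  translate([0, 10, 10]) cube([10, 479, 68]);
  translate([380, 10, 10]) cube([10, 479, 68]);
}
translate([650, 16, 808]) {
  cube([372, 491, 20]);
  translate([0, 0, 20]) cube([372, 20, 309]);
  translate([0, 471, 20]) cube([372, 20, 309]);
  translate([0, 20, 20]) cube([20, 451, 309]);
  translate([352, 20, 20]) cube([20, 451, 309]);
}
translate([657, 27, 1137]) {
  cube([358, 469, 18]);
  translate([0, 0, 18]) cube([358, 18, 77]);
  translate([0, 451, 18]) cube([358, 18, 77]);
  translate([0, 18, 18]) cube([18, 433, 77]);
  translate([340, 18, 18]) cube([18, 433, 77]);
}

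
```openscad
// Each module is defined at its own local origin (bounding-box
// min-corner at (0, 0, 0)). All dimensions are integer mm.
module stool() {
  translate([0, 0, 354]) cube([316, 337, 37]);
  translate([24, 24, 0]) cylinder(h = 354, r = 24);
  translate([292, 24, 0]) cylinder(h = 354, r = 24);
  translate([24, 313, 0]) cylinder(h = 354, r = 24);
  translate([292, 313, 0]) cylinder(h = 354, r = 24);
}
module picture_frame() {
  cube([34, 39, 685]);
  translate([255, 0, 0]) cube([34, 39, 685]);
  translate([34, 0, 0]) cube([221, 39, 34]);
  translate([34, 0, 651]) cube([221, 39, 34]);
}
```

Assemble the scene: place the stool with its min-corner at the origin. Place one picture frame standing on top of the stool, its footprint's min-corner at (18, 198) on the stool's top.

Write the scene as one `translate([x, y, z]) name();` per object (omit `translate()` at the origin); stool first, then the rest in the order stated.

stool();
translate([18, 198, 391]) picture_frame();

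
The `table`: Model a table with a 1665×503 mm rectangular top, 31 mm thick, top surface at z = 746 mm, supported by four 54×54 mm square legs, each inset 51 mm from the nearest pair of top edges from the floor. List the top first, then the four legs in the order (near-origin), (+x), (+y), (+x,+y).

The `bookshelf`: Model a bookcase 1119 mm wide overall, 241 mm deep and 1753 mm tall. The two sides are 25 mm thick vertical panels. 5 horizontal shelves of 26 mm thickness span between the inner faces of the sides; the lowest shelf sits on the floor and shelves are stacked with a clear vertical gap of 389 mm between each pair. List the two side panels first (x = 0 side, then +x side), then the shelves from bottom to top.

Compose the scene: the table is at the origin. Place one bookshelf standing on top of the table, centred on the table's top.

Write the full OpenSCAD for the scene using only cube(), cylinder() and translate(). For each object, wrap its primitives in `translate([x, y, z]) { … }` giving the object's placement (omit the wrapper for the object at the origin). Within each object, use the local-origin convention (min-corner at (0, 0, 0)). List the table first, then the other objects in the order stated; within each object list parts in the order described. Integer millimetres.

translate([0, 0, 715]) cube([1665, 503, 31]);
translate([51, 51, 0]) cube([54, 54, 715]);
translate([1560, 51, 0]) cube([54, 54, 715]);
translate([51, 398, 0]) cube([54, 54, 715]);
translate([1560, 398, 0]) cube([54, 54, 715]);
translate([273, 131, 746]) {
  cube([25, 241, 1753]);
  translate([1094, 0, 0]) cube([25, 241, 1753]);
  translate([25, 0, 0]) cube([1069, 241, 26]);
  translate([25, 0, 415]) cube([1069, 241, 26]);
  translate([25, 0, 830]) cube([1069, 241, 26]);
  translate([25, 0, 1245]) cube([1069, 241, 26]);
  translate([25, 0, 1660]) cube([1069, 241, 26]);
}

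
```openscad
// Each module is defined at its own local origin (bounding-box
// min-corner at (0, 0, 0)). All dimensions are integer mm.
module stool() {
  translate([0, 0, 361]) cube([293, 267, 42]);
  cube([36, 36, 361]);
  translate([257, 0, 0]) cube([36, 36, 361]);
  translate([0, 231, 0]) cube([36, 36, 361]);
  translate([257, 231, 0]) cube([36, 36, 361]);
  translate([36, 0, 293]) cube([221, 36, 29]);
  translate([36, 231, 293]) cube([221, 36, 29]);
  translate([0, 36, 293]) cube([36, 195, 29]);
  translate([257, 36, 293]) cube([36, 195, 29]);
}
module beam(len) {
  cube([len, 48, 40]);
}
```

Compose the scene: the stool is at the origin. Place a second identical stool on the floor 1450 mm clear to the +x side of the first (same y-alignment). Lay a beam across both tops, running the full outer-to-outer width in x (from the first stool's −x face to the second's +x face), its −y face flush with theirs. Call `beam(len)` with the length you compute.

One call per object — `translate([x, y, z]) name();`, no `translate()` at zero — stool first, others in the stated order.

stool();
translate([1743, 0, 0]) stool();
translate([0, 0, 403]) beam(2036);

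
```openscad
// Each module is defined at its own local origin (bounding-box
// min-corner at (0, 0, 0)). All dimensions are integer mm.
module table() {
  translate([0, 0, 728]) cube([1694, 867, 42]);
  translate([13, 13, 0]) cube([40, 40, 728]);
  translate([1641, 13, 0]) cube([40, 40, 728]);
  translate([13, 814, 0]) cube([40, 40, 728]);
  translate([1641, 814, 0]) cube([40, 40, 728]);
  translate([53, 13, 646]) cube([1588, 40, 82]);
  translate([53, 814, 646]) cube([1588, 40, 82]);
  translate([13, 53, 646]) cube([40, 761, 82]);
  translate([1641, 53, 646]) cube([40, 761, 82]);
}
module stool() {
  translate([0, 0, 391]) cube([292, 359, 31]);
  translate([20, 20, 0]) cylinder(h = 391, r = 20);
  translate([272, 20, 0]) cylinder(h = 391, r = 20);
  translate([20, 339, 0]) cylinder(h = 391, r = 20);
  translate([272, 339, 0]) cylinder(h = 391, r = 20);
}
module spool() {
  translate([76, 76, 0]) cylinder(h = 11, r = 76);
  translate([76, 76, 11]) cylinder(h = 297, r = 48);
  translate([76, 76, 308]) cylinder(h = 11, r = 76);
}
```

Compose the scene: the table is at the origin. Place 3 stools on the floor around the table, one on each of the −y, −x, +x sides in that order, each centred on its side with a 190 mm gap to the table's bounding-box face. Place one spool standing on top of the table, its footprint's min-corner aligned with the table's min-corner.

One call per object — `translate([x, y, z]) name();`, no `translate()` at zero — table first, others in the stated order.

table();
translate([701, -549, 0]) stool();
translate([-482, 254, 0]) stool();
translate([1884, 254, 0]) stool();
translate([0, 0, 770]) spool();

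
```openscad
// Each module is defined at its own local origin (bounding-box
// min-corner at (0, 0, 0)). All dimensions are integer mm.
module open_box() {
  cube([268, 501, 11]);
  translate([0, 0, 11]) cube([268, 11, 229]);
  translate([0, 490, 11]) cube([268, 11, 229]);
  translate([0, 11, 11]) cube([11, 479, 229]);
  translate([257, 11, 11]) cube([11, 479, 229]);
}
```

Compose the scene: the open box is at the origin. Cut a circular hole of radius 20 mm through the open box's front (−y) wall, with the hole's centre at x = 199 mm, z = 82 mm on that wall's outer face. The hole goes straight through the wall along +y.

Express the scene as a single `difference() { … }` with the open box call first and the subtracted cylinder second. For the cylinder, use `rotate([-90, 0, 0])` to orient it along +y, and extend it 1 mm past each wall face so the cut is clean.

difference() {
  open_box();
  translate([199, -1, 82]) rotate([-90, 0, 0]) cylinder(h = 13, r = 20);
}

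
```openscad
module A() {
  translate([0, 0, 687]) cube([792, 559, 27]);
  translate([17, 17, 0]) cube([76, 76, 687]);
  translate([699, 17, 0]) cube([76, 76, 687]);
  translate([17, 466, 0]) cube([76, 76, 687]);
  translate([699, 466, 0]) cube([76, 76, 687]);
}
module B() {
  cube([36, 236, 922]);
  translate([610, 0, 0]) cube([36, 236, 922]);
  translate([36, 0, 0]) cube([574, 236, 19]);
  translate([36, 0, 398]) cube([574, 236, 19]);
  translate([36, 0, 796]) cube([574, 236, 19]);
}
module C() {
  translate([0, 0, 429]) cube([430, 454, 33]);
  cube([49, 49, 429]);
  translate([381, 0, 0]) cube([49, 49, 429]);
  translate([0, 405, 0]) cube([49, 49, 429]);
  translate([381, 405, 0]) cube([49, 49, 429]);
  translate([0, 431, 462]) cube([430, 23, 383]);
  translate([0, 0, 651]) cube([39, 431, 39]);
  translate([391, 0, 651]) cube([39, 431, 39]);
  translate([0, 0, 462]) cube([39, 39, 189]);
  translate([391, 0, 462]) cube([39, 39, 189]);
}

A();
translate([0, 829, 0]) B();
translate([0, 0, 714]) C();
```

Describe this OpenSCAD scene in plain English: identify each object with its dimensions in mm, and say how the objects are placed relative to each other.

A is a table with a 792×559 mm rectangular top, 27 mm thick, top surface at z = 714 mm, supported by four 76×76 mm square legs, each inset 17 mm from the nearest pair of top edges, running from the floor.

B is a bookshelf 646 mm wide overall, 236 mm deep and 922 mm tall. The two sides are 36 mm thick vertical panels. 3 horizontal shelves of 19 mm thickness span between the inner faces of the sides; the lowest shelf sits on the floor and shelves are stacked with a clear vertical gap of 379 mm between each pair.

C is a chair. The seat is a 430×454×33 mm slab with its top at z = 462 mm, on four 49×49 mm corner legs (flush with the seat edges, standing on z = 0). A flat backrest 23 mm thick, 383 mm tall, spans the full seat width and rises from the seat top along its +y edge, rear face flush with the rear of the seat. Two armrests of 39×39 mm section run along each side from the seat's front edge to the front of the backrest, top faces 228 mm above the seat top and outer faces flush with the seat's x-edges; a 39×39 mm post under the front of each armrest stands on the seat at the front corner.

The bookshelf is on the floor beside the table on its +y side. The chair is on top of the table.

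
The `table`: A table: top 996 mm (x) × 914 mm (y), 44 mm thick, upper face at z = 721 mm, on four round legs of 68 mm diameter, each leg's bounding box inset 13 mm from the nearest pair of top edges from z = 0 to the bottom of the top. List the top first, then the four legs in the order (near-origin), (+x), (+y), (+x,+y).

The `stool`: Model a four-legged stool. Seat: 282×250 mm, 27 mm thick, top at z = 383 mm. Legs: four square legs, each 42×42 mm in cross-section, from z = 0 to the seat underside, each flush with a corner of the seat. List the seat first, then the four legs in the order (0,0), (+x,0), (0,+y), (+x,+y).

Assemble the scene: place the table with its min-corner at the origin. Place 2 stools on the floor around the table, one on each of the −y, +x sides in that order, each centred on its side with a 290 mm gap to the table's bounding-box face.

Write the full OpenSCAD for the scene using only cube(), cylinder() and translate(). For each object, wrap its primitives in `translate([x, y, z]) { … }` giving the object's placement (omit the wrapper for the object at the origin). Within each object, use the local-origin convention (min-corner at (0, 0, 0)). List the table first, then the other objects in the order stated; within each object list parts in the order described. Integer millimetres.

translate([0, 0, 677]) cube([996, 914, 44]);
translate([47, 47, 0]) cylinder(h = 677, r = 34);
translate([949, 47, 0]) cylinder(h = 677, r = 34);
translate([47, 867, 0]) cylinder(h = 677, r = 34);
translate([949, 867, 0]) cylinder(h = 677, r = 34);
translate([357, -540, 0]) {
  translate([0, 0, 356]) cube([282, 250, 27]);
  cube([42, 42, 356]);
  translate([240, 0, 0]) cube([42, 42, 356]);
  translate([0, 208, 0]) cube([42, 42, 356]);
  translate([240, 208, 0]) cube([42, 42, 356]);
}
translate([1286, 332, 0]) {
  translate([0, 0, 356]) cube([282, 250, 27]);
  cube([42, 42, 356]);
  translate([240, 0, 0]) cube([42, 42, 356]);
  translate([0, 208, 0]) cube([42, 42, 356]);
  translate([240, 208, 0]) cube([42, 42, 356]);
}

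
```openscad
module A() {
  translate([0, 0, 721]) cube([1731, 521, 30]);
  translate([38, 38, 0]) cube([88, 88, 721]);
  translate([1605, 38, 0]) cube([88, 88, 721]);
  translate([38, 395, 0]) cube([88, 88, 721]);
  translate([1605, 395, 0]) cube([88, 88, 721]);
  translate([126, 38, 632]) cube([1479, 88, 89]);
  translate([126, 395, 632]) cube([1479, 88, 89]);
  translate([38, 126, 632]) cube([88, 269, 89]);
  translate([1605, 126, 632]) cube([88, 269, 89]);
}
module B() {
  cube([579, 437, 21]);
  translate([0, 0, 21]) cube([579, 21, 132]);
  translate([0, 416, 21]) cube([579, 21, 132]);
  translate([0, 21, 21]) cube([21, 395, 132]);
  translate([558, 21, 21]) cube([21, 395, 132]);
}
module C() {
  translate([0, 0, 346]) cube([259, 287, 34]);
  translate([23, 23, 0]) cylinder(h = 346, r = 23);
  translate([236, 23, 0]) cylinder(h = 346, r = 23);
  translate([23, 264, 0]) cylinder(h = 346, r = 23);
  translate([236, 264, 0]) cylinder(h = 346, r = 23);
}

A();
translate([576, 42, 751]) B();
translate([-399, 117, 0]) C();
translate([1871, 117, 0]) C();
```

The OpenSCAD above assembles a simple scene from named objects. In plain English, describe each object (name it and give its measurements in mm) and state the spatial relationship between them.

A is a table with a 1731×521 mm rectangular top, 30 mm thick, top surface at z = 751 mm, supported by four 88×88 mm square legs, each inset 38 mm from the nearest pair of top edges, running from the floor. Four apron rails, 88 mm thick and 89 mm tall, run between adjacent legs with their top edges flush with the underside of the top and their outer faces flush with the legs' outer faces.

B is an open storage box with external size 579×437×153 mm and wall thickness 21 mm (the base is also 21 mm thick). The base covers the whole footprint; the four walls stand on the base, with the y-facing walls full-width and the x-facing walls fitting between their inner faces.

C is a four-legged stool. The seat is a 259×287×34 mm slab whose top surface is at z = 380 mm; four round legs, each 46 mm in diameter, run from the floor (z = 0) to the underside of the seat, each leg's axis is inset half a diameter from the nearest pair of seat edges (so the leg's bounding box is flush with the corner).

The open box is on top of the table, centred. Two stools sit around the table at the −x, +x sides.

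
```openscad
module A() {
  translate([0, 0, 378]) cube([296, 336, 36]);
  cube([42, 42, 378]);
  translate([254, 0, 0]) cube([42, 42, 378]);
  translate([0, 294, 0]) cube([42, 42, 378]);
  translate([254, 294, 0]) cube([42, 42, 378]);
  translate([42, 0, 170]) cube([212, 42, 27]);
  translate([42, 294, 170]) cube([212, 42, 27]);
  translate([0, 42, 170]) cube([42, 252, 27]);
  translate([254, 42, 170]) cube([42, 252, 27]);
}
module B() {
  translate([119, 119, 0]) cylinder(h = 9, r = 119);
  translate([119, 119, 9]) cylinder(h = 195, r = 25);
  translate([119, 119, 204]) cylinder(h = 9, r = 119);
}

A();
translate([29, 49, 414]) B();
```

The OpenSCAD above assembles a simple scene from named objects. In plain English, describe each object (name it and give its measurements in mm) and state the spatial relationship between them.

A is a four-legged stool. The seat is 296×336 mm, 36 mm thick, top at z = 414 mm. It stands on four square legs, each 42×42 mm in cross-section, from z = 0 to the seat underside, each flush with a corner of the seat. Four stretchers, 42 mm wide and 27 mm tall, connect adjacent legs with their undersides at z = 170 mm, each running between the inner faces of the legs it joins and aligned with the legs' outer faces on the other axis.

B is a spool: two coaxial disc flanges of radius 119 mm and thickness 9 mm, joined by a core cylinder of radius 25 mm and height 195 mm. The lower flange rests on z = 0 and the three cylinders share a vertical axis.

The spool is on top of the stool, centred.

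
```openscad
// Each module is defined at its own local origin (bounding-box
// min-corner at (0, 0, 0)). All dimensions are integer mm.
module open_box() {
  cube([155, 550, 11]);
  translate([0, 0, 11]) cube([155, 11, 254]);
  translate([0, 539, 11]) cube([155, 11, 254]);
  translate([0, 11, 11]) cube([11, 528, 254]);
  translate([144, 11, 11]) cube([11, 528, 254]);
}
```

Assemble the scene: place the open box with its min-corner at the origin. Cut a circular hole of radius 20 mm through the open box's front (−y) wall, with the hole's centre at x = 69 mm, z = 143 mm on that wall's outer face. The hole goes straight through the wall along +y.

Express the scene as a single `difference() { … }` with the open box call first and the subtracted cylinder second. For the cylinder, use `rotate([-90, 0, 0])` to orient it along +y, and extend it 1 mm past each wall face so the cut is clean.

difference() {
  open_box();
  translate([69, -1, 143]) rotate([-90, 0, 0]) cylinder(h = 13, r = 20);
}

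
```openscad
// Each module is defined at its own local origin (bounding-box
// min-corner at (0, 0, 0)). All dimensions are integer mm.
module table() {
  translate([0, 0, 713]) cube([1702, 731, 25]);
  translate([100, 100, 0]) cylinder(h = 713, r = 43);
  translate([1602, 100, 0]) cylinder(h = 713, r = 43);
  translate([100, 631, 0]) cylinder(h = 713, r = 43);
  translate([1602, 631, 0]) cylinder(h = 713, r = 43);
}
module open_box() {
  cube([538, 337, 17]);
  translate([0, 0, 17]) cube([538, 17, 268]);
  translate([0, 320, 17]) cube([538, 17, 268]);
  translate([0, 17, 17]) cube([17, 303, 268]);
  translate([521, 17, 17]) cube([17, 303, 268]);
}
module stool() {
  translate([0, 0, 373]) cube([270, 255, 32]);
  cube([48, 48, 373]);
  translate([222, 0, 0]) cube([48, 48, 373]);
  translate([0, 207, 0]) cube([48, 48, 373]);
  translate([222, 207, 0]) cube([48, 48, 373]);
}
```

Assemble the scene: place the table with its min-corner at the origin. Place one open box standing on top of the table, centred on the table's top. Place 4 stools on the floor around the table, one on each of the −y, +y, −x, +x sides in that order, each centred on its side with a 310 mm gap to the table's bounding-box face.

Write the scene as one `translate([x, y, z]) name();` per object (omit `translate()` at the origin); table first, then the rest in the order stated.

table();
translate([582, 197, 738]) open_box();
translate([716, -565, 0]) stool();
translate([716, 1041, 0]) stool();
translate([-580, 238, 0]) stool();
translate([2012, 238, 0]) stool();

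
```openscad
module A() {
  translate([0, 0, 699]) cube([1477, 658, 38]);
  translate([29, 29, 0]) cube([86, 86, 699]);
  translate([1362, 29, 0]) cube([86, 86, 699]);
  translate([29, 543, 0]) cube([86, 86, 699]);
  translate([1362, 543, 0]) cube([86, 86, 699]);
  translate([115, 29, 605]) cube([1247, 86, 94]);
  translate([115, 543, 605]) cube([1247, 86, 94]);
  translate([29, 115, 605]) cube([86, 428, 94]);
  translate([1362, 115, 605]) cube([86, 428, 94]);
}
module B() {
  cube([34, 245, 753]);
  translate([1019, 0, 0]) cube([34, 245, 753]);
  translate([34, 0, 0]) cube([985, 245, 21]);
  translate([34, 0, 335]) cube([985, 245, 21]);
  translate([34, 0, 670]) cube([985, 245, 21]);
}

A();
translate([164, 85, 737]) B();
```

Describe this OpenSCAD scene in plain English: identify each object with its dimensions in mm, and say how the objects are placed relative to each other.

A is a table: top 1477 mm (x) × 658 mm (y), 38 mm thick, upper face at z = 737 mm, on four 86×86 mm square legs, each inset 29 mm from the nearest pair of top edges, running from z = 0 to the bottom of the top. Four apron rails, 86 mm thick and 94 mm tall, run between adjacent legs with their top edges flush with the underside of the top and their outer faces flush with the legs' outer faces.

B is a bookshelf 1053 mm wide overall, 245 mm deep and 753 mm tall. The two sides are 34 mm thick vertical panels. 3 horizontal shelves of 21 mm thickness span between the inner faces of the sides; the lowest shelf sits on the floor and shelves are stacked with a clear vertical gap of 314 mm between each pair.

The bookshelf is on top of the table.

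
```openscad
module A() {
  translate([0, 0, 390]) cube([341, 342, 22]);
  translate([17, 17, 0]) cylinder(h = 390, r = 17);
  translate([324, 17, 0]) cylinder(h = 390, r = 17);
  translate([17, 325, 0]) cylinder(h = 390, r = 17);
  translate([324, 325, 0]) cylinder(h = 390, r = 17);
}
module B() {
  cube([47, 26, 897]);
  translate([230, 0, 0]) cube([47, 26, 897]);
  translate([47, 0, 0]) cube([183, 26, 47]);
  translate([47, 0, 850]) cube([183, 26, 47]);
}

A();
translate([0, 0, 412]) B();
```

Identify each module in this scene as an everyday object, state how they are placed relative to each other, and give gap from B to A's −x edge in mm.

A is a stool. B is a picture frame. The picture frame is on top of the stool. The gap from the picture frame to the stool's −x edge is 0 mm.

The picture frame's min-x is at 0; the stool's min-x is 0; gap = 0 mm.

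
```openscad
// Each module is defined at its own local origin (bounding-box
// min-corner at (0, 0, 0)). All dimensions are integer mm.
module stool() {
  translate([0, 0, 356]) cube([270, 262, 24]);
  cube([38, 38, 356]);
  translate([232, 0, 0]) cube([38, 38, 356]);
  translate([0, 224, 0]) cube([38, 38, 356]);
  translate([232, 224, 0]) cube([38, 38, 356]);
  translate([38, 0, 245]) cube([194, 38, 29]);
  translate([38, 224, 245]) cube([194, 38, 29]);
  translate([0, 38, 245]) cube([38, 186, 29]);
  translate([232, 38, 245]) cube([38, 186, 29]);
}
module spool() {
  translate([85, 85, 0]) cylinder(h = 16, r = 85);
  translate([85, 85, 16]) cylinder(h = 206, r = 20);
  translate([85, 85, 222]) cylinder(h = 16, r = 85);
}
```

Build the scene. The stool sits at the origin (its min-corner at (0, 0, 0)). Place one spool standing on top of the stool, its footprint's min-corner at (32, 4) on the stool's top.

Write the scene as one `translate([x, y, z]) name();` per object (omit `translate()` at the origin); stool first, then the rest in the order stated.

stool();
translate([32, 4, 380]) spool();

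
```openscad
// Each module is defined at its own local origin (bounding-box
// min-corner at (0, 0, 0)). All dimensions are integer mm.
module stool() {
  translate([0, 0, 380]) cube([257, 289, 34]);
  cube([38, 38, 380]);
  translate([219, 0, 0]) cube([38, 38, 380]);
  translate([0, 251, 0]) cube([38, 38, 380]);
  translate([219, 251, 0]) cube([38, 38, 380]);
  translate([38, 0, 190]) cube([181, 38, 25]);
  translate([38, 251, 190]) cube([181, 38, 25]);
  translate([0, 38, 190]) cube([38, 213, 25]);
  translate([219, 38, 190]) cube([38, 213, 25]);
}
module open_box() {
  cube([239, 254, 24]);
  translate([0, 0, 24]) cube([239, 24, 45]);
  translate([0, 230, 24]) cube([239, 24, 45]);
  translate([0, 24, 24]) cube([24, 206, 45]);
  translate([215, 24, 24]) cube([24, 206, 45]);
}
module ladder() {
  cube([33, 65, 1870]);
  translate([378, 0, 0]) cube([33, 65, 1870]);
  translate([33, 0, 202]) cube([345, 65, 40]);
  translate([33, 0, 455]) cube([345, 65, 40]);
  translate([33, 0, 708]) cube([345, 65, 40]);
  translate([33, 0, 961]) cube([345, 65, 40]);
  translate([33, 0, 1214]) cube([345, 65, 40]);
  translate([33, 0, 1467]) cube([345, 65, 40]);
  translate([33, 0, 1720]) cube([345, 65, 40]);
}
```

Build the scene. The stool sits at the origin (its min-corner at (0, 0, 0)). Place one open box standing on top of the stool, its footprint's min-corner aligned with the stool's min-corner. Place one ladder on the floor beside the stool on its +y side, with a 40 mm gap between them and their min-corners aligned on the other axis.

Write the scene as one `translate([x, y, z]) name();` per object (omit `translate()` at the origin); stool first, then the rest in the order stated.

stool();
translate([0, 0, 414]) open_box();
translate([0, 329, 0]) ladder();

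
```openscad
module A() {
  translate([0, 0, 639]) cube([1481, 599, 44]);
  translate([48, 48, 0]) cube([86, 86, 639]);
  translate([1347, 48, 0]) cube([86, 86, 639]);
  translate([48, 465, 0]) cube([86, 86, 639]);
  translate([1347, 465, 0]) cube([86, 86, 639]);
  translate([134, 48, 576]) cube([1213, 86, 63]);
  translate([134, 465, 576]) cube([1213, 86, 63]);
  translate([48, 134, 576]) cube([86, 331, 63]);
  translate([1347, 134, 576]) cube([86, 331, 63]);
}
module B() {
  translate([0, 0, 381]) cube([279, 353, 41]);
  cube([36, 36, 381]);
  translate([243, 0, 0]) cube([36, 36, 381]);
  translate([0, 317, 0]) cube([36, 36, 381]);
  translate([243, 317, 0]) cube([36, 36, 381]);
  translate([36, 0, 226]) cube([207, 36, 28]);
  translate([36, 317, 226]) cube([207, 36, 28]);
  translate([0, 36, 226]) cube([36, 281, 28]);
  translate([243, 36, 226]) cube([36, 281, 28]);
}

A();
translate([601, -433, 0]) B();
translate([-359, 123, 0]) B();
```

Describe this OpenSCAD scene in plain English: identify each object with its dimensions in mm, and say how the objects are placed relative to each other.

A is a table with a 1481×599 mm rectangular top, 44 mm thick, top surface at z = 683 mm, supported by four 86×86 mm square legs, each inset 48 mm from the nearest pair of top edges, running from the floor. Four apron rails, 86 mm thick and 63 mm tall, run between adjacent legs with their top edges flush with the underside of the top and their outer faces flush with the legs' outer faces.

B is a four-legged stool. The seat is a 279×353×41 mm slab whose top surface is at z = 422 mm; four square legs, each 36×36 mm in cross-section, run from the floor (z = 0) to the underside of the seat, each flush with a corner of the seat. Four stretchers, 36 mm wide and 28 mm tall, connect adjacent legs with their undersides at z = 226 mm, each running between the inner faces of the legs it joins and aligned with the legs' outer faces on the other axis.

Two stools sit around the table at the −y, −x sides.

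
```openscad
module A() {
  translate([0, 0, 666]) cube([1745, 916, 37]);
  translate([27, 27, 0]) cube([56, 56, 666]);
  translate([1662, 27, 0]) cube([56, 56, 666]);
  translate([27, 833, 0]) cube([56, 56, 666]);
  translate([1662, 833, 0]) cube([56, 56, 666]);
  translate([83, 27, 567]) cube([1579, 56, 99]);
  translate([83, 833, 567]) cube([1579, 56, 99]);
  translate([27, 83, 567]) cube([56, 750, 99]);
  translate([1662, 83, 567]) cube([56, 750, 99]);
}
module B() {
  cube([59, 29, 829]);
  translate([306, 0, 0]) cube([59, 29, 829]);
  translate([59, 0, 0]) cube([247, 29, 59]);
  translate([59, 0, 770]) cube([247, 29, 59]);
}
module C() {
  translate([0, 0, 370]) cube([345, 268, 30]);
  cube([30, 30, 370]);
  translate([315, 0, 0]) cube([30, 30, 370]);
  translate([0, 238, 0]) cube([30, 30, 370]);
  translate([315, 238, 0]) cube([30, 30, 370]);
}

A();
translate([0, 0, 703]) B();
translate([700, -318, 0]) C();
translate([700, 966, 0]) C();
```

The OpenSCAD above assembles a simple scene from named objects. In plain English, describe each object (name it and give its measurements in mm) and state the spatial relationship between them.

A is a table with a 1745×916 mm rectangular top, 37 mm thick, top surface at z = 703 mm, supported by four 56×56 mm square legs, each inset 27 mm from the nearest pair of top edges, running from the floor. Four apron rails, 56 mm thick and 99 mm tall, run between adjacent legs with their top edges flush with the underside of the top and their outer faces flush with the legs' outer faces.

B is a rectangular picture frame lying in the x–z plane (depth along y). The opening is 247 mm wide (x) by 711 mm tall (z), surrounded by a border 59 mm wide on all four sides. The frame is 29 mm deep and is made of two full-height vertical stiles with two horizontal rails fitted between them.

C is a four-legged stool. The seat is 345×268 mm, 30 mm thick, top at z = 400 mm. It stands on four square legs, each 30×30 mm in cross-section, from z = 0 to the seat underside, each flush with a corner of the seat.

The picture frame is on top of the table. Two stools sit around the table at the −y, +y sides.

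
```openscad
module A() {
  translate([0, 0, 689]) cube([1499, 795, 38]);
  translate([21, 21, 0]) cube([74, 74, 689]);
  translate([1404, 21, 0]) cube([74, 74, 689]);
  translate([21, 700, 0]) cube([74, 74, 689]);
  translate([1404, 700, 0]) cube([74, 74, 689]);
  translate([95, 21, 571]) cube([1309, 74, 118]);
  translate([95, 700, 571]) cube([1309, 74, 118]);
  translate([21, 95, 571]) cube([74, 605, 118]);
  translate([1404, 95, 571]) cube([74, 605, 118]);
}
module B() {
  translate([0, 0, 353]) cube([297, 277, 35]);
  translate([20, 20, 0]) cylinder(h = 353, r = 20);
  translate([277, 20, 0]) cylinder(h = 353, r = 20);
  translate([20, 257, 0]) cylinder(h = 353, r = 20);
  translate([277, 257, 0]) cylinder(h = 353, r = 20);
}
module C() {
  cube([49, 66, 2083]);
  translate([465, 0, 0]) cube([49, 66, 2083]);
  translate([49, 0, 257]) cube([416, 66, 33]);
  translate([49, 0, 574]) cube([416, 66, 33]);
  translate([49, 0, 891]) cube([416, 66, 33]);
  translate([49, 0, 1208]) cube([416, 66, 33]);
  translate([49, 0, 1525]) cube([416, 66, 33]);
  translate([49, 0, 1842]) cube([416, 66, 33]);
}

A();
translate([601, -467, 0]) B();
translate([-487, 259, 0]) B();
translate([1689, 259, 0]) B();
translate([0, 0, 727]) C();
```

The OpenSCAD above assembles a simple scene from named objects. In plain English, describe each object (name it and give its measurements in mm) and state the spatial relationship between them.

A is a rectangular dining table. The top is 1499×795×38 mm with its upper surface at z = 727 mm. It stands on four 74×74 mm square legs, each inset 21 mm from the nearest pair of top edges, running from the floor to the underside of the top. Four apron rails, 74 mm thick and 118 mm tall, run between adjacent legs with their top edges flush with the underside of the top and their outer faces flush with the legs' outer faces.

B is a four-legged stool. The seat is a 297×277×35 mm slab whose top surface is at z = 388 mm; four round legs, each 40 mm in diameter, run from the floor (z = 0) to the underside of the seat, each leg's axis is inset half a diameter from the nearest pair of seat edges (so the leg's bounding box is flush with the corner).

C is a wooden ladder with two side rails of 49×66 mm section and 2083 mm height, set 514 mm apart overall. Between them run 6 rectangular rungs (66 mm deep, 33 mm thick), front faces flush with the rails' −y face. The bottom of the first rung is 257 mm above the floor and each subsequent rung is 317 mm higher than the one below.

Three stools sit around the table at the −y, −x, +x sides. The ladder is on top of the table.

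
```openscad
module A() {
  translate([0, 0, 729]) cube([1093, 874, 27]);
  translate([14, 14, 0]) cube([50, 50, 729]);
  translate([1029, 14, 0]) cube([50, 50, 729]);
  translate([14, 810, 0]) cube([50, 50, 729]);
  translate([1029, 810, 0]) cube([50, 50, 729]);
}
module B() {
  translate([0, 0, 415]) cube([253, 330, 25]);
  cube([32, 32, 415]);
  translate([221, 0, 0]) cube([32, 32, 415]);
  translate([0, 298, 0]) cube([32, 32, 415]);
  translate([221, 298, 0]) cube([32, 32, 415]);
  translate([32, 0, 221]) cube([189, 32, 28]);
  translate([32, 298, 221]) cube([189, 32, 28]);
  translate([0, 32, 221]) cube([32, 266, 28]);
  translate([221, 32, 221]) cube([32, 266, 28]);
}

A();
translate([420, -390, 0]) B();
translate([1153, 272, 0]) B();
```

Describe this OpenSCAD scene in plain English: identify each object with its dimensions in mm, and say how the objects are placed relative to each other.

A is a table with a 1093×874 mm rectangular top, 27 mm thick, top surface at z = 756 mm, supported by four 50×50 mm square legs, each inset 14 mm from the nearest pair of top edges, running from the floor.

B is a four-legged stool. The seat is a 253×330×25 mm slab whose top surface is at z = 440 mm; four square legs, each 32×32 mm in cross-section, run from the floor (z = 0) to the underside of the seat, each flush with a corner of the seat. Four stretchers, 32 mm wide and 28 mm tall, connect adjacent legs with their undersides at z = 221 mm, each running between the inner faces of the legs it joins and aligned with the legs' outer faces on the other axis.

Two stools sit around the table at the −y, +x sides.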